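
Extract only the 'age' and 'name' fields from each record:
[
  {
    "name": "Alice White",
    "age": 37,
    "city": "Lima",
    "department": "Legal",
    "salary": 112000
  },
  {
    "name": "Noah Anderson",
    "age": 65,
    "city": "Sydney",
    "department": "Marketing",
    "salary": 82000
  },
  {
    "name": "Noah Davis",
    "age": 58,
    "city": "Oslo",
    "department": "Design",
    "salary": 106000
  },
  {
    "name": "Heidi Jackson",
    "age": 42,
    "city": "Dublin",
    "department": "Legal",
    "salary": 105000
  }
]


Original: 4 records with fields: name, age, city, department, salary
Keep: ['age', 'name']
Drop: ['city', 'department', 'salary']
Result: 4 records, 2 fields each

[
  {
    "age": 37,
    "name": "Alice White"
  },
  {
    "age": 65,
    "name": "Noah Anderson"
  },
  {
    "age": 58,
    "name": "Noah Davis"
  },
  {
    "age": 42,
    "name": "Heidi Jackson"
  }
]


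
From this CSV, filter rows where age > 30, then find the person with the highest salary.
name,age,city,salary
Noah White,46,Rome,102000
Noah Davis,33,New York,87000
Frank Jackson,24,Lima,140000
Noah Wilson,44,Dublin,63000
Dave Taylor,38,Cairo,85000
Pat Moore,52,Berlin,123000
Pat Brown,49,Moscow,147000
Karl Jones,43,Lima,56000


Filter: age > 30
Sort by: salary (descending)

Filtered records (7):
  Pat Brown, age 49, salary $147000
  Pat Moore, age 52, salary $123000
  Noah White, age 46, salary $102000
  Noah Davis, age 33, salary $87000
  Dave Taylor, age 38, salary $85000
  Noah Wilson, age 44, salary $63000
  Karl Jones, age 43, salary $56000

Highest salary: Pat Brown ($147000)

Pat Brown


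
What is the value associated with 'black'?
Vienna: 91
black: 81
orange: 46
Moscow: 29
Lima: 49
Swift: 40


Looking up key 'black'
Value: 81

81


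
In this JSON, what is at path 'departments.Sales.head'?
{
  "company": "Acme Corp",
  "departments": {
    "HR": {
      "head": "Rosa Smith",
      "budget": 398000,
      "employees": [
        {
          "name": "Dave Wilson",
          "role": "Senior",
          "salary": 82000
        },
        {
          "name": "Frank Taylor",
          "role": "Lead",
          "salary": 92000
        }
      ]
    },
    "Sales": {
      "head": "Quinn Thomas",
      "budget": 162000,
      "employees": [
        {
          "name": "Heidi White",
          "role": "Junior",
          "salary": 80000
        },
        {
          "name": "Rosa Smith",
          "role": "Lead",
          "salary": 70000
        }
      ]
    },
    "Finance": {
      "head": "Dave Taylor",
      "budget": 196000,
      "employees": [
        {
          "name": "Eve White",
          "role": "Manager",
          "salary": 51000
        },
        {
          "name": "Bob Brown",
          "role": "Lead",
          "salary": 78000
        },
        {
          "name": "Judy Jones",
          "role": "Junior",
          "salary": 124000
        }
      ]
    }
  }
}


Path: departments.Sales.head

Navigate:
  -> departments
  -> Sales
  -> head = 'Quinn Thomas'

Quinn Thomas


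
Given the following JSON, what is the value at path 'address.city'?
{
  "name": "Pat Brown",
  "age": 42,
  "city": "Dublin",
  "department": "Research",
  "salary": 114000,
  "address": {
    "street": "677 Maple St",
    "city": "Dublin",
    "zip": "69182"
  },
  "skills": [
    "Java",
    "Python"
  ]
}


Query: address.city
Path: address -> city
Value: Dublin

Dublin


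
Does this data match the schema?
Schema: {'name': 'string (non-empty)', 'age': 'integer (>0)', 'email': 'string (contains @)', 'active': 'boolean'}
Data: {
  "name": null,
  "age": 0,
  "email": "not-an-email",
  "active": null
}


Validating each field against schema:
  name: FAIL (null is not a string)
  age: FAIL (0 is not > 0)
  email: FAIL ("not-an-email" does not contain @)
  active: FAIL (null is not a boolean)

Result: INVALID (4 errors: name, age, email, active)

INVALID (4 errors: name, age, email, active)


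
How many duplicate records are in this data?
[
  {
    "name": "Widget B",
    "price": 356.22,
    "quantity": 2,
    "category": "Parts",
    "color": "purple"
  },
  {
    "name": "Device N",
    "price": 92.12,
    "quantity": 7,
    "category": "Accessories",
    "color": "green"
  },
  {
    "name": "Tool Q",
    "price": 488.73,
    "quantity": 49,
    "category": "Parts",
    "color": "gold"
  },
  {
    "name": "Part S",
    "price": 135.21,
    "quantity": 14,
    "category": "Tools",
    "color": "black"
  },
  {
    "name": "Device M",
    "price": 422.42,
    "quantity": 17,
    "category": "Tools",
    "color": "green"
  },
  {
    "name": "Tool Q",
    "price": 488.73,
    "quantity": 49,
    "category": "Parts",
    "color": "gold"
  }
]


Checking 6 records for duplicates:

  Row 1: Widget B ($356.22, qty 2)
  Row 2: Device N ($92.12, qty 7)
  Row 3: Tool Q ($488.73, qty 49)
  Row 4: Part S ($135.21, qty 14)
  Row 5: Device M ($422.42, qty 17)
  Row 6: Tool Q ($488.73, qty 49) <-- DUPLICATE

Duplicates found: 1
Unique records: 5

1 duplicates, 5 unique


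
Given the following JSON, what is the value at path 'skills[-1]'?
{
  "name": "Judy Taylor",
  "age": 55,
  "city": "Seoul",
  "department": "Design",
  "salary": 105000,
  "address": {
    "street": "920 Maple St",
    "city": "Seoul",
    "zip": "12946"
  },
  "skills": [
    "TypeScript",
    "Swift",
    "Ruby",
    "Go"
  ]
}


Query: skills[-1]
Path: skills -> last element
Value: Go

Go


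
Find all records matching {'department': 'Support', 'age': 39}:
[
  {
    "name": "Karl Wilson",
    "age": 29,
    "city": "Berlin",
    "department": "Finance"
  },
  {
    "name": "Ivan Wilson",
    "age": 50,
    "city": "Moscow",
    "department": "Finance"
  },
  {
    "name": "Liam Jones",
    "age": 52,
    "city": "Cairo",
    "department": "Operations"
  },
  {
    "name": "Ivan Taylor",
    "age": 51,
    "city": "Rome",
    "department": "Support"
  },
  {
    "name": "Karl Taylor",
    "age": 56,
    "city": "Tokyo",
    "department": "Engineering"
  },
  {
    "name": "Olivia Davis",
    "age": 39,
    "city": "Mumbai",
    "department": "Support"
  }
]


Search criteria: {'department': 'Support', 'age': 39}

Checking 6 records:
  Karl Wilson: {department: Finance, age: 29}
  Ivan Wilson: {department: Finance, age: 50}
  Liam Jones: {department: Operations, age: 52}
  Ivan Taylor: {department: Support, age: 51}
  Karl Taylor: {department: Engineering, age: 56}
  Olivia Davis: {department: Support, age: 39} <-- MATCH

Matches: ["Olivia Davis"]

["Olivia Davis"]


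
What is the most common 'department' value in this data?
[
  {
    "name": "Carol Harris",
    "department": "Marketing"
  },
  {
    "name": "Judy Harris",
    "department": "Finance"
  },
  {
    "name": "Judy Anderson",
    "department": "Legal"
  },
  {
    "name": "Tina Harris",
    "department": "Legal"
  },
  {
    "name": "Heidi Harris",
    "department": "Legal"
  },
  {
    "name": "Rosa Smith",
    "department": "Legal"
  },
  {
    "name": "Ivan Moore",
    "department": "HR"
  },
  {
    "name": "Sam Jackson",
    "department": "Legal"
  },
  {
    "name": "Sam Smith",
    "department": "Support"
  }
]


Counting 'department' values across 9 records:

  Legal: 5 #####
  Marketing: 1 #
  Finance: 1 #
  HR: 1 #
  Support: 1 #

Most common: Legal (5 times)

Legal (5 times)


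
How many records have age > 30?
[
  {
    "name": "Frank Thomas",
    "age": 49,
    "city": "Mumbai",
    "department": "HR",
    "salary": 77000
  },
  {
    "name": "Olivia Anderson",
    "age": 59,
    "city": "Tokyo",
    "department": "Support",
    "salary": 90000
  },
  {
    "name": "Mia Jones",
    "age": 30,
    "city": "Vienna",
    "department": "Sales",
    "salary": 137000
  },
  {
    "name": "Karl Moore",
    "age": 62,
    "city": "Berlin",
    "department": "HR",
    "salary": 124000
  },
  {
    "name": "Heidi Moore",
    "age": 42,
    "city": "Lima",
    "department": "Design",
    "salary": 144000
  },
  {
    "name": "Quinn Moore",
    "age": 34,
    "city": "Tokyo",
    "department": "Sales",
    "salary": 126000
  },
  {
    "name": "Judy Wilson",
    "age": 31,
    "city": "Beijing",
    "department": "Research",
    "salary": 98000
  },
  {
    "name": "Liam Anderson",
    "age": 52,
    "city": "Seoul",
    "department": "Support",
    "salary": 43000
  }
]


Data: 8 records
Condition: age > 30

Checking each record:
  Frank Thomas: 49 MATCH
  Olivia Anderson: 59 MATCH
  Mia Jones: 30
  Karl Moore: 62 MATCH
  Heidi Moore: 42 MATCH
  Quinn Moore: 34 MATCH
  Judy Wilson: 31 MATCH
  Liam Anderson: 52 MATCH

Count: 7

7


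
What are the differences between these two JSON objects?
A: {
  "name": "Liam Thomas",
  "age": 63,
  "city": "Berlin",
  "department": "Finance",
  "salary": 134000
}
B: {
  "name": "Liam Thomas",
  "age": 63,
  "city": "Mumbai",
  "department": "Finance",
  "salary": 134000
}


Comparing each field (in key order):
  name: same
  age: same
  city: DIFFERENT
  department: same
  salary: same
Differences:
  city: Berlin -> Mumbai

1 field(s) changed

1 change: city


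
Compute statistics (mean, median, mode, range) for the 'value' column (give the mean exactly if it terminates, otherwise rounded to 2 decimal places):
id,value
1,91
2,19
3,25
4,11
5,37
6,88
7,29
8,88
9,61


Data: [91, 19, 25, 11, 37, 88, 29, 88, 61]
Count: 9
Sum: 449
Mean: 449/9 ≈ 49.89 (rounded to 2 decimal places)
Sorted: [11, 19, 25, 29, 37, 61, 88, 88, 91]
Median: 37.0
Mode: 88 (2 times)
Range: 91 - 11 = 80
Min: 11, Max: 91

mean≈49.89, median=37.0, mode=88, range=80


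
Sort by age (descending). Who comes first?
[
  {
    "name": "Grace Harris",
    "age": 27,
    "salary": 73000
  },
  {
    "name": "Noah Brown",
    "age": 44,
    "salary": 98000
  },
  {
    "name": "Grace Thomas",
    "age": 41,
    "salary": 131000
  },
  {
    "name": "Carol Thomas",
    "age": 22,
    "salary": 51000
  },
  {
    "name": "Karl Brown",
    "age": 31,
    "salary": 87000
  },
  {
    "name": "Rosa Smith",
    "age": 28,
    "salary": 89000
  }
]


Sort by: age (descending)

Sorted order:
  1. Noah Brown (age = 44)
  2. Grace Thomas (age = 41)
  3. Karl Brown (age = 31)
  4. Rosa Smith (age = 28)
  5. Grace Harris (age = 27)
  6. Carol Thomas (age = 22)

First: Noah Brown

Noah Brown


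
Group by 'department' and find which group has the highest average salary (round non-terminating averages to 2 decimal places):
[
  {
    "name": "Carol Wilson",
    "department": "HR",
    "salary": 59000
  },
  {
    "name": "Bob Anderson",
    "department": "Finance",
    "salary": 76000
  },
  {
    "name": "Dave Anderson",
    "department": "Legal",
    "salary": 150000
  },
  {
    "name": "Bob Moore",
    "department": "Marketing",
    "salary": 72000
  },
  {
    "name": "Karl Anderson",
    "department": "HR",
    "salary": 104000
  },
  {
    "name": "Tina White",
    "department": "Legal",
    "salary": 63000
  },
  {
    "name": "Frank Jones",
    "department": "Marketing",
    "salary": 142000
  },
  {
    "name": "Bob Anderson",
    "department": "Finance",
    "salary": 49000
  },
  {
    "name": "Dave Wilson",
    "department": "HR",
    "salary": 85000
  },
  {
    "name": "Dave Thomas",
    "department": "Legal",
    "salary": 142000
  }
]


Group by: department

Groups:
  Finance: 2 people, avg salary = 125000/2 = $62500
  HR: 3 people, avg salary = 248000/3 ≈ $82666.67
  Legal: 3 people, avg salary = 355000/3 ≈ $118333.33
  Marketing: 2 people, avg salary = 214000/2 = $107000

Highest average salary: Legal (≈$118333.33)

Legal (≈$118333.33)


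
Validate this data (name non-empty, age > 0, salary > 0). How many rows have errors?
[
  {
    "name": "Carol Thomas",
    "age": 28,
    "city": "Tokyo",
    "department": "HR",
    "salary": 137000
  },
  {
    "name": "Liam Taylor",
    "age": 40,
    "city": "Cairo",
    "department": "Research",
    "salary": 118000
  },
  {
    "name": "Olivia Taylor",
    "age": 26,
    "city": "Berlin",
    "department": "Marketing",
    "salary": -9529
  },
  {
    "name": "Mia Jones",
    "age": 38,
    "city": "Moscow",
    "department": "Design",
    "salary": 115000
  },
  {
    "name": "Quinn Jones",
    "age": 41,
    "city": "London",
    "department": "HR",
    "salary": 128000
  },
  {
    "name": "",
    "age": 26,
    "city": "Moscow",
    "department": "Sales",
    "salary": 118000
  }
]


Validating 6 records:
Rules: name non-empty, age > 0, salary > 0

  Row 1 (Carol Thomas): OK
  Row 2 (Liam Taylor): OK
  Row 3 (Olivia Taylor): negative salary: -9529
  Row 4 (Mia Jones): OK
  Row 5 (Quinn Jones): OK
  Row 6 (???): empty name

Total errors: 2

2 errors


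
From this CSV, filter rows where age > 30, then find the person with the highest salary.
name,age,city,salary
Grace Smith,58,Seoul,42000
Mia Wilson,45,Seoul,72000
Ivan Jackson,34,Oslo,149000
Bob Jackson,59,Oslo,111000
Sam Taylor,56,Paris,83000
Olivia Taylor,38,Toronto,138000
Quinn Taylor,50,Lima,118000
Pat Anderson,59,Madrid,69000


Filter: age > 30
Sort by: salary (descending)

Filtered records (8):
  Ivan Jackson, age 34, salary $149000
  Olivia Taylor, age 38, salary $138000
  Quinn Taylor, age 50, salary $118000
  Bob Jackson, age 59, salary $111000
  Sam Taylor, age 56, salary $83000
  Mia Wilson, age 45, salary $72000
  Pat Anderson, age 59, salary $69000
  Grace Smith, age 58, salary $42000

Highest salary: Ivan Jackson ($149000)

Ivan Jackson


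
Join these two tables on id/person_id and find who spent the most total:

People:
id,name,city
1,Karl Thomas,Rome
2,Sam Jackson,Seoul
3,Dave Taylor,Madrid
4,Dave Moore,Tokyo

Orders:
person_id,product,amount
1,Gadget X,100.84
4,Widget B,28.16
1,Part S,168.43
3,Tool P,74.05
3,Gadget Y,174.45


Join on: people.id = orders.person_id

Joined rows:
  Karl Thomas (Rome) bought Gadget X for $100.84
  Dave Moore (Tokyo) bought Widget B for $28.16
  Karl Thomas (Rome) bought Part S for $168.43
  Dave Taylor (Madrid) bought Tool P for $74.05
  Dave Taylor (Madrid) bought Gadget Y for $174.45

Total per person:
  Karl Thomas: $269.27
  Dave Taylor: $248.50
  Dave Moore: $28.16

Top spender: Karl Thomas ($269.27)

Karl Thomas ($269.27)


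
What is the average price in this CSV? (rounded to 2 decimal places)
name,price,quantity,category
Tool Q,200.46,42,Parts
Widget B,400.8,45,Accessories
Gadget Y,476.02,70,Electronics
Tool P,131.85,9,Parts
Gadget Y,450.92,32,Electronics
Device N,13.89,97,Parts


Computing average price:
Values: [200.46, 400.8, 476.02, 131.85, 450.92, 13.89]
Sum = 1673.94
Count = 6
Average = 1673.94/6 = 278.99

278.99


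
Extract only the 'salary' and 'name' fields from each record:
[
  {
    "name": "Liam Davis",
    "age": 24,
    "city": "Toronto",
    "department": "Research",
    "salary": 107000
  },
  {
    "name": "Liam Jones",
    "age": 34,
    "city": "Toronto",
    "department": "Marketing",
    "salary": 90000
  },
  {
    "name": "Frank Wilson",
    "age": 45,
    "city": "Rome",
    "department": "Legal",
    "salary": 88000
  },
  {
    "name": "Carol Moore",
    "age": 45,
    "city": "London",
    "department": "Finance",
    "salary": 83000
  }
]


Original: 4 records with fields: name, age, city, department, salary
Keep: ['salary', 'name']
Drop: ['age', 'city', 'department']
Result: 4 records, 2 fields each

[
  {
    "salary": 107000,
    "name": "Liam Davis"
  },
  {
    "salary": 90000,
    "name": "Liam Jones"
  },
  {
    "salary": 88000,
    "name": "Frank Wilson"
  },
  {
    "salary": 83000,
    "name": "Carol Moore"
  }
]


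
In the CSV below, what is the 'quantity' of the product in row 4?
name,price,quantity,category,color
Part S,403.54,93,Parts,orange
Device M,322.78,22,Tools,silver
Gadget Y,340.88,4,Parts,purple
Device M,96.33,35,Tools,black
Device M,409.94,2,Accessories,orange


Query: Row 4 ('Device M'), column 'quantity'
Value: 35

35


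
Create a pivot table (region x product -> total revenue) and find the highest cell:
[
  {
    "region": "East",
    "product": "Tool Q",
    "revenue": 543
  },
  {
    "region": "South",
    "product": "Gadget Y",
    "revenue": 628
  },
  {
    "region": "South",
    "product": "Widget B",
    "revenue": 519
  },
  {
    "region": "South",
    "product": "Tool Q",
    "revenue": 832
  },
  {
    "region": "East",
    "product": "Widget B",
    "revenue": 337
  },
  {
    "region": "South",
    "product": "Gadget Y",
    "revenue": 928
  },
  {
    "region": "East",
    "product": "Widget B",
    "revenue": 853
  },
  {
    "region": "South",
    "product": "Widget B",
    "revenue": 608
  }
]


Pivot: region (rows) x product (columns) -> total revenue

     Gadget Y      Tool Q        Widget B    
East             0           543          1190  
South         1556           832          1127  

Highest: South / Gadget Y = $1556

South / Gadget Y = $1556


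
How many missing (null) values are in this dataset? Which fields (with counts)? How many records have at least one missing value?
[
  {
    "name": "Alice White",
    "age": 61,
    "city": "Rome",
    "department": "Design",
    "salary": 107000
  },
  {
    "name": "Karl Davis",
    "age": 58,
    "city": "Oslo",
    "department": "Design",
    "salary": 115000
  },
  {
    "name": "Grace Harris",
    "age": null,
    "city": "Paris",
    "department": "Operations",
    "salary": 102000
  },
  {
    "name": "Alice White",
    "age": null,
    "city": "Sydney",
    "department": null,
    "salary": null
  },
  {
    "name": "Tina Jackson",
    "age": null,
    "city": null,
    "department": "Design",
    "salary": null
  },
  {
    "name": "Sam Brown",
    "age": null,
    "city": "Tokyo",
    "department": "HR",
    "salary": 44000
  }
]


Checking for missing (null) values in 6 records:

  Alice White: complete
  Karl Davis: complete
  Grace Harris: age
  Alice White: age, department, salary
  Tina Jackson: age, city, salary
  Sam Brown: age

Per field:
  name: 0 missing
  age: 4 missing
  city: 1 missing
  department: 1 missing
  salary: 2 missing

Total missing values: 8
Records with any missing: 4

8 missing values (age: 4, city: 1, department: 1, salary: 2); 4 incomplete records


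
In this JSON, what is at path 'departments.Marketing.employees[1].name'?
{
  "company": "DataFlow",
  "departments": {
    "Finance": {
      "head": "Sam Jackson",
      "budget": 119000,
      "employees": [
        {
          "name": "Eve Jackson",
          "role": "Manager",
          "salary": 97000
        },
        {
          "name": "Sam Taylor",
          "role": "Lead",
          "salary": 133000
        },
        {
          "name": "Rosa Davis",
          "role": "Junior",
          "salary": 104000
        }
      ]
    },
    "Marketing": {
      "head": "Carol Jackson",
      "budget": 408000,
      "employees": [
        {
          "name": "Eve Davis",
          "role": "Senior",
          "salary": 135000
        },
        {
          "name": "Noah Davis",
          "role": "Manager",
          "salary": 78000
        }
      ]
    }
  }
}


Path: departments.Marketing.employees[1].name

Navigate:
  -> departments
  -> Marketing
  -> employees[1].name = 'Noah Davis'

Noah Davis


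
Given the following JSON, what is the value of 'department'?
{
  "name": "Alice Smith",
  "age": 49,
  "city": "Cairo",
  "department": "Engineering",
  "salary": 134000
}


Looking up field 'department'
Value: Engineering

Engineering


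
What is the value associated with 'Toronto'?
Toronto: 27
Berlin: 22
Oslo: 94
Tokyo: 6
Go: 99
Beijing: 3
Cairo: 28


Looking up key 'Toronto'
Value: 27

27


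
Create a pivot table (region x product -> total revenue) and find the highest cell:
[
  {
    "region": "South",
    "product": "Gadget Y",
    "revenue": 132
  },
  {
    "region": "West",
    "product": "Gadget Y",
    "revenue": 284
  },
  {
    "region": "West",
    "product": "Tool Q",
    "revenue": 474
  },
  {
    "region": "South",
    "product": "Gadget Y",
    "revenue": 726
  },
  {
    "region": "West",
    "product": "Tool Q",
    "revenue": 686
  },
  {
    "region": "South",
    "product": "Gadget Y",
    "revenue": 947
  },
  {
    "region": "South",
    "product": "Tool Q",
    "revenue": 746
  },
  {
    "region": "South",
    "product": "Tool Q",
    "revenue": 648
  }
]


Pivot: region (rows) x product (columns) -> total revenue

     Gadget Y      Tool Q      
South         1805          1394  
West           284          1160  

Highest: South / Gadget Y = $1805

South / Gadget Y = $1805


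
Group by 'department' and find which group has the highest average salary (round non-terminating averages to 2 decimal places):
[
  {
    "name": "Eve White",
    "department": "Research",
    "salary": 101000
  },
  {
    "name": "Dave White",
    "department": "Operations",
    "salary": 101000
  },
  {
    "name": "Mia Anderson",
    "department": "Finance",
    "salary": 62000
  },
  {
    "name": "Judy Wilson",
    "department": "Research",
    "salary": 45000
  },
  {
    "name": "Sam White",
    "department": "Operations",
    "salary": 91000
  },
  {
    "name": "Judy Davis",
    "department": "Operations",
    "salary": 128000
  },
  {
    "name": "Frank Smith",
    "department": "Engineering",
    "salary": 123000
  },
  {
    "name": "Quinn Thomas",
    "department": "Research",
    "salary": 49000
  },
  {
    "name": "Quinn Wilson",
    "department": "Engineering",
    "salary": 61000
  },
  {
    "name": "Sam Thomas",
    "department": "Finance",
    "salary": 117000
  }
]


Group by: department

Groups:
  Engineering: 2 people, avg salary = 184000/2 = $92000
  Finance: 2 people, avg salary = 179000/2 = $89500
  Operations: 3 people, avg salary = 320000/3 ≈ $106666.67
  Research: 3 people, avg salary = 195000/3 = $65000

Highest average salary: Operations (≈$106666.67)

Operations (≈$106666.67)


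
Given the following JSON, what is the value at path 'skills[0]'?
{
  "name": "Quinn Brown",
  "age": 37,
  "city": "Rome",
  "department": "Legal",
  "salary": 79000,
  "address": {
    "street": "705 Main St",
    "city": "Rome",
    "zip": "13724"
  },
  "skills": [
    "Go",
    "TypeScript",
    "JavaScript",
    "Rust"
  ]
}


Query: skills[0]
Path: skills -> first element
Value: Go

Go


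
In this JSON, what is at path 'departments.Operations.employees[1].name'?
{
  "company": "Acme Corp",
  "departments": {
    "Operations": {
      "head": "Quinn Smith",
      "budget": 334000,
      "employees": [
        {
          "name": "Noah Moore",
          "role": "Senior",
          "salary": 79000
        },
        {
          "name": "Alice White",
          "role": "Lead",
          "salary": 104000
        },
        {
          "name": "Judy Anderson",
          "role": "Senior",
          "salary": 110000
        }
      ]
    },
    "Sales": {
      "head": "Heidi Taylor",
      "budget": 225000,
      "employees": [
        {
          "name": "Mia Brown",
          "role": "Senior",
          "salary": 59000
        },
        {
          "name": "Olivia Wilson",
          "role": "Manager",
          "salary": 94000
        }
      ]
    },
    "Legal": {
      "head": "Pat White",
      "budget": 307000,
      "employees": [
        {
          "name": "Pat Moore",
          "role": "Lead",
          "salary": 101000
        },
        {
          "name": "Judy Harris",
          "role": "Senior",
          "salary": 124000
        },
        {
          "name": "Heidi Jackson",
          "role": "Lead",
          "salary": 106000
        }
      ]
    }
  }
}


Path: departments.Operations.employees[1].name

Navigate:
  -> departments
  -> Operations
  -> employees[1].name = 'Alice White'

Alice White


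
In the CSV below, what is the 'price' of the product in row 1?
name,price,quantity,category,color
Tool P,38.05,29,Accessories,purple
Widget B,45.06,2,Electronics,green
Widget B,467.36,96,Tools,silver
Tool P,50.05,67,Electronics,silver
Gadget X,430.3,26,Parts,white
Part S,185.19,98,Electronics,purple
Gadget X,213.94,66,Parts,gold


Query: Row 1 ('Tool P'), column 'price'
Value: 38.05

38.05


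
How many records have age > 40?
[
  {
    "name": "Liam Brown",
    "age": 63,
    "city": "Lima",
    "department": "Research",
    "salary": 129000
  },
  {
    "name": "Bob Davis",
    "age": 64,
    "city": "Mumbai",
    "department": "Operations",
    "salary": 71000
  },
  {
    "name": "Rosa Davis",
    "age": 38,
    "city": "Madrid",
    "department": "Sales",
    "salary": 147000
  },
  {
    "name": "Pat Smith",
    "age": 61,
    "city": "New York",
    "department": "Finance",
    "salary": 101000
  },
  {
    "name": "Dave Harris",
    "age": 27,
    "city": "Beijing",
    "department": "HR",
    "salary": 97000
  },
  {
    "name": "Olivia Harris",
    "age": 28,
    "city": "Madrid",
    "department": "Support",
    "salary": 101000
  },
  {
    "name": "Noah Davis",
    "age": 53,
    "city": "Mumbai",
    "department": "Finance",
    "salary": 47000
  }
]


Data: 7 records
Condition: age > 40

Checking each record:
  Liam Brown: 63 MATCH
  Bob Davis: 64 MATCH
  Rosa Davis: 38
  Pat Smith: 61 MATCH
  Dave Harris: 27
  Olivia Harris: 28
  Noah Davis: 53 MATCH

Count: 4

4


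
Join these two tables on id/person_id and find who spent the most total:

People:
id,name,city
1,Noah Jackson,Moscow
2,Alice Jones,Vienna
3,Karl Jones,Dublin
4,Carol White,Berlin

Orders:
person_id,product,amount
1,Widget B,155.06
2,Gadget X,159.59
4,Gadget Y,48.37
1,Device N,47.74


Join on: people.id = orders.person_id

Joined rows:
  Noah Jackson (Moscow) bought Widget B for $155.06
  Alice Jones (Vienna) bought Gadget X for $159.59
  Carol White (Berlin) bought Gadget Y for $48.37
  Noah Jackson (Moscow) bought Device N for $47.74

Total per person:
  Noah Jackson: $202.80
  Alice Jones: $159.59
  Carol White: $48.37

Top spender: Noah Jackson ($202.80)

Noah Jackson ($202.80)


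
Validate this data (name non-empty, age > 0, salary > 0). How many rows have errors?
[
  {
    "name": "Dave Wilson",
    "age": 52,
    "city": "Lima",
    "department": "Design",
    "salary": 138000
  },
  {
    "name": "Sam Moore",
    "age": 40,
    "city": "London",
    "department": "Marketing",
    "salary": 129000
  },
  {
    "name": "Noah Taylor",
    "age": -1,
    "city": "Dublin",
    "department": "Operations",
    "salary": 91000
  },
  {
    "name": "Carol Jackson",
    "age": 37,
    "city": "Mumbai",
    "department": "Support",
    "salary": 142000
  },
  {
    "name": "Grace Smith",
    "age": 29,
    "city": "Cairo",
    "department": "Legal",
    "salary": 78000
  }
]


Validating 5 records:
Rules: name non-empty, age > 0, salary > 0

  Row 1 (Dave Wilson): OK
  Row 2 (Sam Moore): OK
  Row 3 (Noah Taylor): negative age: -1
  Row 4 (Carol Jackson): OK
  Row 5 (Grace Smith): OK

Total errors: 1

1 errors


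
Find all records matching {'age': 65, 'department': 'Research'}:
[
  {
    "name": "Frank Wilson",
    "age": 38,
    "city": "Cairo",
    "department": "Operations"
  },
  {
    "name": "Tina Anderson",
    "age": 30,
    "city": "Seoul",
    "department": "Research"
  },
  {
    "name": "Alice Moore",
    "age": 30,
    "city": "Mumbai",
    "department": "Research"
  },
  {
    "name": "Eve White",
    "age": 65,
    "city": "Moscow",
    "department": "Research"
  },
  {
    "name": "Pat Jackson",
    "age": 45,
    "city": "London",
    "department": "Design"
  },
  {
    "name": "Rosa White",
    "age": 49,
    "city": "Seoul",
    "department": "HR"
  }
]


Search criteria: {'age': 65, 'department': 'Research'}

Checking 6 records:
  Frank Wilson: {age: 38, department: Operations}
  Tina Anderson: {age: 30, department: Research}
  Alice Moore: {age: 30, department: Research}
  Eve White: {age: 65, department: Research} <-- MATCH
  Pat Jackson: {age: 45, department: Design}
  Rosa White: {age: 49, department: HR}

Matches: ["Eve White"]

["Eve White"]


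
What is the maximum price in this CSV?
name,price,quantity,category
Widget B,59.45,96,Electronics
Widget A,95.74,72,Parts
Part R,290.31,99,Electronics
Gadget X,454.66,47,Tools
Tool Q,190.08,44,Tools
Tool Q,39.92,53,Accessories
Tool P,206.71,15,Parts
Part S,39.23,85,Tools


Computing maximum price:
Values: [59.45, 95.74, 290.31, 454.66, 190.08, 39.92, 206.71, 39.23]
Max = 454.66

454.66


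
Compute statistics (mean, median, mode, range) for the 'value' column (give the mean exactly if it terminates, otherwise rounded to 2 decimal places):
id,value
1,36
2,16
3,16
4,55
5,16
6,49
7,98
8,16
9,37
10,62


Data: [36, 16, 16, 55, 16, 49, 98, 16, 37, 62]
Count: 10
Sum: 401
Mean: 401/10 = 40.1
Sorted: [16, 16, 16, 16, 36, 37, 49, 55, 62, 98]
Median: 36.5
Mode: 16 (4 times)
Range: 98 - 16 = 82
Min: 16, Max: 98

mean=40.1, median=36.5, mode=16, range=82


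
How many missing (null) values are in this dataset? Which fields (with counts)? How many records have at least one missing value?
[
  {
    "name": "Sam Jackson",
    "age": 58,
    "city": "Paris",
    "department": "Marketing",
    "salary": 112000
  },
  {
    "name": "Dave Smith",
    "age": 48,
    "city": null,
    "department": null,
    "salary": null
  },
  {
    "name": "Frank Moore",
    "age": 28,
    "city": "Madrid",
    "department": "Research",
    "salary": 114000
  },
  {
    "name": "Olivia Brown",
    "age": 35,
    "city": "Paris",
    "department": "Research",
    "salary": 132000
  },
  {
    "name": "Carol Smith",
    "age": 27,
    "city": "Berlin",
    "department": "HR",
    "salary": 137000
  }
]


Checking for missing (null) values in 5 records:

  Sam Jackson: complete
  Dave Smith: city, department, salary
  Frank Moore: complete
  Olivia Brown: complete
  Carol Smith: complete

Per field:
  name: 0 missing
  age: 0 missing
  city: 1 missing
  department: 1 missing
  salary: 1 missing

Total missing values: 3
Records with any missing: 1

3 missing values (city: 1, department: 1, salary: 1); 1 incomplete records


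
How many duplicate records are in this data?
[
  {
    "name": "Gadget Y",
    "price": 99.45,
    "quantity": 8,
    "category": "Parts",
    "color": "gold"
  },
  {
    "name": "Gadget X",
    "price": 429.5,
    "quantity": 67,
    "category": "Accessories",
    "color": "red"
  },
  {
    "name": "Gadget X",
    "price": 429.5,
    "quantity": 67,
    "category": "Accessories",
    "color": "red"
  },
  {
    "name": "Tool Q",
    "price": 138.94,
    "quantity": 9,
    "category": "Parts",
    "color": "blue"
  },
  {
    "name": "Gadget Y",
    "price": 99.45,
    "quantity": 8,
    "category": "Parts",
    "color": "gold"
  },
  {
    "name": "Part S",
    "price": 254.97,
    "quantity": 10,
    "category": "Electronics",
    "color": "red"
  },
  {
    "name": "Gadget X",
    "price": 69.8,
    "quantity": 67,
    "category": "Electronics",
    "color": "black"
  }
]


Checking 7 records for duplicates:

  Row 1: Gadget Y ($99.45, qty 8)
  Row 2: Gadget X ($429.5, qty 67)
  Row 3: Gadget X ($429.5, qty 67) <-- DUPLICATE
  Row 4: Tool Q ($138.94, qty 9)
  Row 5: Gadget Y ($99.45, qty 8) <-- DUPLICATE
  Row 6: Part S ($254.97, qty 10)
  Row 7: Gadget X ($69.8, qty 67)

Duplicates found: 2
Unique records: 5

2 duplicates, 5 unique


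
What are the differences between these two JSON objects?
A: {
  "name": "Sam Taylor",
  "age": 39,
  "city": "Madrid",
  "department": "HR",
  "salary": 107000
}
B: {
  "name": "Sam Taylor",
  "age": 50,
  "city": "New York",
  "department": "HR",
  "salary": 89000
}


Comparing each field (in key order):
  name: same
  age: DIFFERENT
  city: DIFFERENT
  department: same
  salary: DIFFERENT
Differences:
  age: 39 -> 50
  city: Madrid -> New York
  salary: 107000 -> 89000

3 field(s) changed

3 changes: age, city, salary


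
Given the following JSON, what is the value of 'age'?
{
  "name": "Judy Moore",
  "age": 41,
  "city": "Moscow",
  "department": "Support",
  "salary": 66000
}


Looking up field 'age'
Value: 41

41


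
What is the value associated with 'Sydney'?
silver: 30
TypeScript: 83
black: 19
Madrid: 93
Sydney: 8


Looking up key 'Sydney'
Value: 8

8


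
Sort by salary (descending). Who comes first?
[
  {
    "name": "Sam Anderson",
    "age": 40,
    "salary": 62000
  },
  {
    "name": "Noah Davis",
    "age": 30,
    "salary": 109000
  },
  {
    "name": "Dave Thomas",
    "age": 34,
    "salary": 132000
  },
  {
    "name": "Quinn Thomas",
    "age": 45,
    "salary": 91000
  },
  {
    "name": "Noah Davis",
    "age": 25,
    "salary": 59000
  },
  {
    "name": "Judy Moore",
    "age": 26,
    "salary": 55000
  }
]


Sort by: salary (descending)

Sorted order:
  1. Dave Thomas (salary = 132000)
  2. Noah Davis (salary = 109000)
  3. Quinn Thomas (salary = 91000)
  4. Sam Anderson (salary = 62000)
  5. Noah Davis (salary = 59000)
  6. Judy Moore (salary = 55000)

First: Dave Thomas

Dave Thomas


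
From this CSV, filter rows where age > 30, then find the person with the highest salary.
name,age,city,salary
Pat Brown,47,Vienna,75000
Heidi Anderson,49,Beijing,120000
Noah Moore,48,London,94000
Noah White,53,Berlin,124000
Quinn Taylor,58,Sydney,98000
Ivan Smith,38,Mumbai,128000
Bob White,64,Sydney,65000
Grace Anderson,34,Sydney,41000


Filter: age > 30
Sort by: salary (descending)

Filtered records (8):
  Ivan Smith, age 38, salary $128000
  Noah White, age 53, salary $124000
  Heidi Anderson, age 49, salary $120000
  Quinn Taylor, age 58, salary $98000
  Noah Moore, age 48, salary $94000
  Pat Brown, age 47, salary $75000
  Bob White, age 64, salary $65000
  Grace Anderson, age 34, salary $41000

Highest salary: Ivan Smith ($128000)

Ivan Smith


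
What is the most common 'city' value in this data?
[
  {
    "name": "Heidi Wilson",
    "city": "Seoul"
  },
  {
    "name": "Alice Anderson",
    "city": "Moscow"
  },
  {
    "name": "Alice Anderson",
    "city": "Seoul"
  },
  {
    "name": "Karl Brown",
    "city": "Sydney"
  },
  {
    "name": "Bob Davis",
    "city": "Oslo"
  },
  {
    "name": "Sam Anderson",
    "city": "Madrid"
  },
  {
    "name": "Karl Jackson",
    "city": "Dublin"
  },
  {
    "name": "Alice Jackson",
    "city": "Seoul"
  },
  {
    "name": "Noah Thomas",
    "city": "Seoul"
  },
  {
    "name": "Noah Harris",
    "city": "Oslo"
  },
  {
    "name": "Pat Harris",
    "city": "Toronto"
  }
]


Counting 'city' values across 11 records:

  Seoul: 4 ####
  Oslo: 2 ##
  Moscow: 1 #
  Sydney: 1 #
  Madrid: 1 #
  Dublin: 1 #
  Toronto: 1 #

Most common: Seoul (4 times)

Seoul (4 times)


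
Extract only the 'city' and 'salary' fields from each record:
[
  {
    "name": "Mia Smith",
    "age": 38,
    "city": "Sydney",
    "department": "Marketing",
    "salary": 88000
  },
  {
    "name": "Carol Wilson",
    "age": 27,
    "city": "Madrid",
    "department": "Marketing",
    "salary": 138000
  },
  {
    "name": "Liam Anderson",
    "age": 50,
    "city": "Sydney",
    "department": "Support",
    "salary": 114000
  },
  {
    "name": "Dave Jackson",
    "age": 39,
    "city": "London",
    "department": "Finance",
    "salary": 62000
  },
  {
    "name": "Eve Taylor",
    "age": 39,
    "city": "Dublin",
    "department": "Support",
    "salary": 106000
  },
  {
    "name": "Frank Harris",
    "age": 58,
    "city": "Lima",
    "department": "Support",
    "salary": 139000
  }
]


Original: 6 records with fields: name, age, city, department, salary
Keep: ['city', 'salary']
Drop: ['name', 'age', 'department']
Result: 6 records, 2 fields each

[
  {
    "city": "Sydney",
    "salary": 88000
  },
  {
    "city": "Madrid",
    "salary": 138000
  },
  {
    "city": "Sydney",
    "salary": 114000
  },
  {
    "city": "London",
    "salary": 62000
  },
  {
    "city": "Dublin",
    "salary": 106000
  },
  {
    "city": "Lima",
    "salary": 139000
  }
]


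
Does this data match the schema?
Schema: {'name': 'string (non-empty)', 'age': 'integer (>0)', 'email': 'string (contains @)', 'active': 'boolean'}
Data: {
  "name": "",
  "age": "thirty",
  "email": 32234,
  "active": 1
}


Validating each field against schema:
  name: FAIL ("" is an empty string)
  age: FAIL ("thirty" is not an integer)
  email: FAIL (32234 is not a string)
  active: FAIL (1 is not a boolean)

Result: INVALID (4 errors: name, age, email, active)

INVALID (4 errors: name, age, email, active)


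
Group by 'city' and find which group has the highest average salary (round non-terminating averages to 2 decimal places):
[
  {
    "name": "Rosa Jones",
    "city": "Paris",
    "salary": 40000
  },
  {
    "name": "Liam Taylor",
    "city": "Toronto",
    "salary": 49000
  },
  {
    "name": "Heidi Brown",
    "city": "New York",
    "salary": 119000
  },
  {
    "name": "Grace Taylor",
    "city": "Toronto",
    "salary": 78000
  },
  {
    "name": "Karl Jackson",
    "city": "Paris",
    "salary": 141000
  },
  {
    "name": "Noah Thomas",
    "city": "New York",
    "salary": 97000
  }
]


Group by: city

Groups:
  New York: 2 people, avg salary = 216000/2 = $108000
  Paris: 2 people, avg salary = 181000/2 = $90500
  Toronto: 2 people, avg salary = 127000/2 = $63500

Highest average salary: New York ($108000)

New York ($108000)


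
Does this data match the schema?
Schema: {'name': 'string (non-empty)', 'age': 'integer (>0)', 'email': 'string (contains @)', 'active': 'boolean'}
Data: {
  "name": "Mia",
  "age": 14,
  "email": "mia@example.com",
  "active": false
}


Validating each field against schema:
  name: OK (non-empty string)
  age: OK (positive integer)
  email: OK (string with @)
  active: OK (boolean)

Result: VALID

VALID


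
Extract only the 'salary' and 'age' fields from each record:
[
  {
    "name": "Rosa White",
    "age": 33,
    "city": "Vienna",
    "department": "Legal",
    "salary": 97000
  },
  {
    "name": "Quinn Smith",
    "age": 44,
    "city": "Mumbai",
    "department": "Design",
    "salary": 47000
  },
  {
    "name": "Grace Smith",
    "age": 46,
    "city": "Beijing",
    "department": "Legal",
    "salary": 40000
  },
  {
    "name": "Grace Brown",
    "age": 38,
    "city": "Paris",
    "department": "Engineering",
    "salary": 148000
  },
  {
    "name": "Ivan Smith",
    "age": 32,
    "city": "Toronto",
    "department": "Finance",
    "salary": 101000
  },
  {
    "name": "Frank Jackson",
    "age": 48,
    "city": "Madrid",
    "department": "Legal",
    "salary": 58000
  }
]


Original: 6 records with fields: name, age, city, department, salary
Keep: ['salary', 'age']
Drop: ['name', 'city', 'department']
Result: 6 records, 2 fields each

[
  {
    "salary": 97000,
    "age": 33
  },
  {
    "salary": 47000,
    "age": 44
  },
  {
    "salary": 40000,
    "age": 46
  },
  {
    "salary": 148000,
    "age": 38
  },
  {
    "salary": 101000,
    "age": 32
  },
  {
    "salary": 58000,
    "age": 48
  }
]


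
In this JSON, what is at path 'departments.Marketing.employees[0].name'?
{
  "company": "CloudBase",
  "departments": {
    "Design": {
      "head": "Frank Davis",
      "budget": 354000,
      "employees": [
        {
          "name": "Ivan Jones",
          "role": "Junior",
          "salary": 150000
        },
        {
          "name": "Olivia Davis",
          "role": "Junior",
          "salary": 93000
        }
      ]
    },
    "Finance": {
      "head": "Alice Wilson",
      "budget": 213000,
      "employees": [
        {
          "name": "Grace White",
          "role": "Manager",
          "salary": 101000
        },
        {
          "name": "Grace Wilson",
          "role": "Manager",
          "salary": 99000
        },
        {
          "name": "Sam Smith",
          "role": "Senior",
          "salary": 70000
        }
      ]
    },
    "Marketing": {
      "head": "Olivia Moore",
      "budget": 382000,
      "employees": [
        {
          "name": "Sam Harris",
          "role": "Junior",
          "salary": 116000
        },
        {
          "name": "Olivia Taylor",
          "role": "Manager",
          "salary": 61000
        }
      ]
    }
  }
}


Path: departments.Marketing.employees[0].name

Navigate:
  -> departments
  -> Marketing
  -> employees[0].name = 'Sam Harris'

Sam Harris


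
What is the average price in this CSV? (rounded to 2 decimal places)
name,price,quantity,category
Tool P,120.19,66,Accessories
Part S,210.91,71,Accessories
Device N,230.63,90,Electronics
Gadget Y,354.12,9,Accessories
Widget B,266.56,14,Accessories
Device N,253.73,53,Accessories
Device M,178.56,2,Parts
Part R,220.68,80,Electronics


Computing average price:
Values: [120.19, 210.91, 230.63, 354.12, 266.56, 253.73, 178.56, 220.68]
Sum = 1835.38
Count = 8
Average = 1835.38/8 = 229.4225 exactly -> 229.42 (rounded half-up to 2 decimal places)

229.42
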